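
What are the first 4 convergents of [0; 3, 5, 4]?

0/1, 1/3, 5/16, 21/67

Using the convergent recurrence p_i = a_i*p_{i-1} + p_{i-2}, q_i = a_i*q_{i-1} + q_{i-2} with p_{-2}=0, p_{-1}=1, q_{-2}=1, q_{-1}=0:
  i=0: a_0=0, p_0 = 0*1 + 0 = 0, q_0 = 0*0 + 1 = 1.
  i=1: a_1=3, p_1 = 3*0 + 1 = 1, q_1 = 3*1 + 0 = 3.
  i=2: a_2=5, p_2 = 5*1 + 0 = 5, q_2 = 5*3 + 1 = 16.
  i=3: a_3=4, p_3 = 4*5 + 1 = 21, q_3 = 4*16 + 3 = 67.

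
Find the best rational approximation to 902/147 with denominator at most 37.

Expand x = 902/147 as a continued fraction with the Euclidean algorithm:
  902 = 6*147 + 20, so a_0 = 6.
  147 = 7*20 + 7, so a_1 = 7.
  20 = 2*7 + 6, so a_2 = 2.
  7 = 1*6 + 1, so a_3 = 1.
  6 = 6*1 + 0, so a_4 = 6.
so x = [6; 7, 2, 1, 6].
Convergents (p_i = a_i*p_{i-1} + p_{i-2}, q_i = a_i*q_{i-1} + q_{i-2} with p_{-2}=0, p_{-1}=1, q_{-2}=1, q_{-1}=0), until the denominator exceeds 37:
  i=0: a_0=6, p_0 = 6*1 + 0 = 6, q_0 = 6*0 + 1 = 1.
  i=1: a_1=7, p_1 = 7*6 + 1 = 43, q_1 = 7*1 + 0 = 7.
  i=2: a_2=2, p_2 = 2*43 + 6 = 92, q_2 = 2*7 + 1 = 15.
  i=3: a_3=1, p_3 = 1*92 + 43 = 135, q_3 = 1*15 + 7 = 22.
  i=4: a_4=6, p_4 = 6*135 + 92 = 902, q_4 = 6*22 + 15 = 147.
q_4 = 147 > 37, so the last convergent with denominator <= 37 is p_3/q_3 = 135/22.
The closest fraction with denominator <= 37 is either p_3/q_3 or the intermediate fraction (k*p_3 + p_2)/(k*q_3 + q_2) with the largest k >= 1 whose denominator stays <= 37; these approach x as k grows, and every other convergent or intermediate fraction in range is farther away.
Largest k: floor((37 - q_2)/q_3) = floor((37 - 15)/22) = 1.
That gives (1*135 + 92)/(1*22 + 15) = 227/37.
Compare the errors: |x - 135/22| = |902*22 - 135*147|/(147*22) = 1/3234, and |x - 227/37| = |902*37 - 227*147|/(147*37) = 5/5439.
Cross-multiplying, 1*5439 = 5439 < 16170 = 5*3234, so 1/3234 is smaller: the convergent 135/22 is closer to x than 227/37.

135/22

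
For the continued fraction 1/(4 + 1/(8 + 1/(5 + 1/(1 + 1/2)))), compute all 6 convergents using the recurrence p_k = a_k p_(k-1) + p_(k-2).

0/1, 1/4, 8/33, 41/169, 49/202, 139/573

Using the convergent recurrence p_i = a_i*p_{i-1} + p_{i-2}, q_i = a_i*q_{i-1} + q_{i-2} with p_{-2}=0, p_{-1}=1, q_{-2}=1, q_{-1}=0:
  i=0: a_0=0, p_0 = 0*1 + 0 = 0, q_0 = 0*0 + 1 = 1.
  i=1: a_1=4, p_1 = 4*0 + 1 = 1, q_1 = 4*1 + 0 = 4.
  i=2: a_2=8, p_2 = 8*1 + 0 = 8, q_2 = 8*4 + 1 = 33.
  i=3: a_3=5, p_3 = 5*8 + 1 = 41, q_3 = 5*33 + 4 = 169.
  i=4: a_4=1, p_4 = 1*41 + 8 = 49, q_4 = 1*169 + 33 = 202.
  i=5: a_5=2, p_5 = 2*49 + 41 = 139, q_5 = 2*202 + 169 = 573.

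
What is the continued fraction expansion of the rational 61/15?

[4; 15]

Run the Euclidean algorithm on 61 and 15; the successive quotients are the partial quotients a_0, a_1, ... (each step inverts the fractional part left over by the previous one):
  61 = 4*15 + 1, so a_0 = 4.
  15 = 15*1 + 0, so a_1 = 15.
The remainder reaches 0 after 2 divisions, so the expansion has 2 partial quotients, read off in order.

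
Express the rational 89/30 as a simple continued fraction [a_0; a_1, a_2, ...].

[2; 1, 29]

Run the Euclidean algorithm on 89 and 30; the successive quotients are the partial quotients a_0, a_1, ... (each step inverts the fractional part left over by the previous one):
  89 = 2*30 + 29, so a_0 = 2.
  30 = 1*29 + 1, so a_1 = 1.
  29 = 29*1 + 0, so a_2 = 29.
The remainder reaches 0 after 3 divisions, so the expansion has 3 partial quotients, read off in order.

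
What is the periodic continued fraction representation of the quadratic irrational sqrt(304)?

[17; (2, 3, 2, 1, 1, 1, 1, 1, 2, 3, 2, 34)]

Write x_i = (sqrt(304) + m_i)/d_i with (m_0, d_0) = (0, 1). a_0 = floor(sqrt(304)) = 17, since 17^2 = 289 <= 304 < 324 = 18^2.
Iterate m_{i+1} = d_i*a_i - m_i, d_{i+1} = (304 - m_{i+1}^2)/d_i, a_{i+1} = floor((a_0 + m_{i+1})/d_{i+1}):
  m_1 = 1*17 - 0 = 17, d_1 = (304 - 17^2)/1 = 15/1 = 15, a_1 = floor((17 + 17)/15) = 2.
  m_2 = 15*2 - 17 = 13, d_2 = (304 - 13^2)/15 = 135/15 = 9, a_2 = floor((17 + 13)/9) = 3.
  m_3 = 9*3 - 13 = 14, d_3 = (304 - 14^2)/9 = 108/9 = 12, a_3 = floor((17 + 14)/12) = 2.
  m_4 = 12*2 - 14 = 10, d_4 = (304 - 10^2)/12 = 204/12 = 17, a_4 = floor((17 + 10)/17) = 1.
  m_5 = 17*1 - 10 = 7, d_5 = (304 - 7^2)/17 = 255/17 = 15, a_5 = floor((17 + 7)/15) = 1.
  m_6 = 15*1 - 7 = 8, d_6 = (304 - 8^2)/15 = 240/15 = 16, a_6 = floor((17 + 8)/16) = 1.
  m_7 = 16*1 - 8 = 8, d_7 = (304 - 8^2)/16 = 240/16 = 15, a_7 = floor((17 + 8)/15) = 1.
  m_8 = 15*1 - 8 = 7, d_8 = (304 - 7^2)/15 = 255/15 = 17, a_8 = floor((17 + 7)/17) = 1.
  m_9 = 17*1 - 7 = 10, d_9 = (304 - 10^2)/17 = 204/17 = 12, a_9 = floor((17 + 10)/12) = 2.
  m_10 = 12*2 - 10 = 14, d_10 = (304 - 14^2)/12 = 108/12 = 9, a_10 = floor((17 + 14)/9) = 3.
  m_11 = 9*3 - 14 = 13, d_11 = (304 - 13^2)/9 = 135/9 = 15, a_11 = floor((17 + 13)/15) = 2.
  m_12 = 15*2 - 13 = 17, d_12 = (304 - 17^2)/15 = 15/15 = 1, a_12 = floor((17 + 17)/1) = 34.
  m_13 = 1*34 - 17 = 17, d_13 = (304 - 17^2)/1 = 15/1 = 15: (m_13, d_13) = (m_1, d_1) = (17, 15), so from here the quotients repeat a_1, ..., a_12; the period length is 12.
Hence the expansion of sqrt(304) is a_0 = 17 followed by the repeating block 2, 3, 2, 1, 1, 1, 1, 1, 2, 3, 2, 34 (period 12).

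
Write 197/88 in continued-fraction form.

[2; 4, 5, 4]

Run the Euclidean algorithm on 197 and 88; the successive quotients are the partial quotients a_0, a_1, ... (each step inverts the fractional part left over by the previous one):
  197 = 2*88 + 21, so a_0 = 2.
  88 = 4*21 + 4, so a_1 = 4.
  21 = 5*4 + 1, so a_2 = 5.
  4 = 4*1 + 0, so a_3 = 4.
The remainder reaches 0 after 4 divisions, so the expansion has 4 partial quotients, read off in order.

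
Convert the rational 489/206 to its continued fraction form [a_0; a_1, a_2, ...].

Run the Euclidean algorithm on 489 and 206; the successive quotients are the partial quotients a_0, a_1, ... (each step inverts the fractional part left over by the previous one):
  489 = 2*206 + 77, so a_0 = 2.
  206 = 2*77 + 52, so a_1 = 2.
  77 = 1*52 + 25, so a_2 = 1.
  52 = 2*25 + 2, so a_3 = 2.
  25 = 12*2 + 1, so a_4 = 12.
  2 = 2*1 + 0, so a_5 = 2.
The remainder reaches 0 after 6 divisions, so the expansion has 6 partial quotients, read off in order.

[2; 2, 1, 2, 12, 2]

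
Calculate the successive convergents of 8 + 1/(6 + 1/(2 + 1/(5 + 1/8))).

8/1, 49/6, 106/13, 579/71, 4738/581

Using the convergent recurrence p_i = a_i*p_{i-1} + p_{i-2}, q_i = a_i*q_{i-1} + q_{i-2} with p_{-2}=0, p_{-1}=1, q_{-2}=1, q_{-1}=0:
  i=0: a_0=8, p_0 = 8*1 + 0 = 8, q_0 = 8*0 + 1 = 1.
  i=1: a_1=6, p_1 = 6*8 + 1 = 49, q_1 = 6*1 + 0 = 6.
  i=2: a_2=2, p_2 = 2*49 + 8 = 106, q_2 = 2*6 + 1 = 13.
  i=3: a_3=5, p_3 = 5*106 + 49 = 579, q_3 = 5*13 + 6 = 71.
  i=4: a_4=8, p_4 = 8*579 + 106 = 4738, q_4 = 8*71 + 13 = 581.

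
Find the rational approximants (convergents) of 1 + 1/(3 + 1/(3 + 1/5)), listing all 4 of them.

1/1, 4/3, 13/10, 69/53

Using the convergent recurrence p_i = a_i*p_{i-1} + p_{i-2}, q_i = a_i*q_{i-1} + q_{i-2} with p_{-2}=0, p_{-1}=1, q_{-2}=1, q_{-1}=0:
  i=0: a_0=1, p_0 = 1*1 + 0 = 1, q_0 = 1*0 + 1 = 1.
  i=1: a_1=3, p_1 = 3*1 + 1 = 4, q_1 = 3*1 + 0 = 3.
  i=2: a_2=3, p_2 = 3*4 + 1 = 13, q_2 = 3*3 + 1 = 10.
  i=3: a_3=5, p_3 = 5*13 + 4 = 69, q_3 = 5*10 + 3 = 53.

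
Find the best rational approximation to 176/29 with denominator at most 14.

85/14

Expand x = 176/29 as a continued fraction with the Euclidean algorithm:
  176 = 6*29 + 2, so a_0 = 6.
  29 = 14*2 + 1, so a_1 = 14.
  2 = 2*1 + 0, so a_2 = 2.
so x = [6; 14, 2].
Convergents (p_i = a_i*p_{i-1} + p_{i-2}, q_i = a_i*q_{i-1} + q_{i-2} with p_{-2}=0, p_{-1}=1, q_{-2}=1, q_{-1}=0), until the denominator exceeds 14:
  i=0: a_0=6, p_0 = 6*1 + 0 = 6, q_0 = 6*0 + 1 = 1.
  i=1: a_1=14, p_1 = 14*6 + 1 = 85, q_1 = 14*1 + 0 = 14.
  i=2: a_2=2, p_2 = 2*85 + 6 = 176, q_2 = 2*14 + 1 = 29.
q_2 = 29 > 14, so the last convergent with denominator <= 14 is p_1/q_1 = 85/14.
The closest fraction with denominator <= 14 is either p_1/q_1 or the intermediate fraction (k*p_1 + p_0)/(k*q_1 + q_0) with the largest k >= 1 whose denominator stays <= 14; these approach x as k grows, and every other convergent or intermediate fraction in range is farther away.
Largest k: floor((14 - q_0)/q_1) = floor((14 - 1)/14) = 0.
Since k = 0, no intermediate fraction beyond p_1/q_1 has denominator <= 14, so the convergent 85/14 is the closest (its error is |176*14 - 85*29|/(29*14) = 1/406).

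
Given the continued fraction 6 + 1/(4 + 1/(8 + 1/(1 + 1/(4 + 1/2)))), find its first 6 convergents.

Using the convergent recurrence p_i = a_i*p_{i-1} + p_{i-2}, q_i = a_i*q_{i-1} + q_{i-2} with p_{-2}=0, p_{-1}=1, q_{-2}=1, q_{-1}=0:
  i=0: a_0=6, p_0 = 6*1 + 0 = 6, q_0 = 6*0 + 1 = 1.
  i=1: a_1=4, p_1 = 4*6 + 1 = 25, q_1 = 4*1 + 0 = 4.
  i=2: a_2=8, p_2 = 8*25 + 6 = 206, q_2 = 8*4 + 1 = 33.
  i=3: a_3=1, p_3 = 1*206 + 25 = 231, q_3 = 1*33 + 4 = 37.
  i=4: a_4=4, p_4 = 4*231 + 206 = 1130, q_4 = 4*37 + 33 = 181.
  i=5: a_5=2, p_5 = 2*1130 + 231 = 2491, q_5 = 2*181 + 37 = 399.

6/1, 25/4, 206/33, 231/37, 1130/181, 2491/399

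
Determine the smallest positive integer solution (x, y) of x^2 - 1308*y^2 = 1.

First expand sqrt(1308) as a continued fraction. With x_i = (sqrt(1308) + m_i)/d_i and (m_0, d_0) = (0, 1): a_0 = floor(sqrt(1308)) = 36, since 36^2 = 1296 <= 1308 < 1369 = 37^2.
Iterate m_{i+1} = d_i*a_i - m_i, d_{i+1} = (1308 - m_{i+1}^2)/d_i, a_{i+1} = floor((a_0 + m_{i+1})/d_{i+1}):
  m_1 = 1*36 - 0 = 36, d_1 = (1308 - 36^2)/1 = 12/1 = 12, a_1 = floor((36 + 36)/12) = 6.
  m_2 = 12*6 - 36 = 36, d_2 = (1308 - 36^2)/12 = 12/12 = 1, a_2 = floor((36 + 36)/1) = 72.
  m_3 = 1*72 - 36 = 36, d_3 = (1308 - 36^2)/1 = 12/1 = 12: (m_3, d_3) = (m_1, d_1) = (36, 12), so from here the quotients repeat a_1, a_2; the period length is 2.
So sqrt(1308) = [36; (6, 72)] with period length k = 2.
k is even, so the fundamental solution of x^2 - 1308y^2 = 1 is (p_{k-1}, q_{k-1}) = (p_1, q_1); compute convergents through index 1.
Convergents (p_i = a_i*p_{i-1} + p_{i-2}, q_i = a_i*q_{i-1} + q_{i-2} with p_{-2}=0, p_{-1}=1, q_{-2}=1, q_{-1}=0):
  i=0: a_0=36, p_0 = 36*1 + 0 = 36, q_0 = 36*0 + 1 = 1.
  i=1: a_1=6, p_1 = 6*36 + 1 = 217, q_1 = 6*1 + 0 = 6.
Check: 217^2 - 1308*6^2 = 47089 - 47088 = 1, so (x, y) = (217, 6) solves the equation, and by the theorem it is the least positive solution.

(x, y) = (217, 6)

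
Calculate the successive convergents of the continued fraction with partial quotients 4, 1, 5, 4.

Using the convergent recurrence p_i = a_i*p_{i-1} + p_{i-2}, q_i = a_i*q_{i-1} + q_{i-2} with p_{-2}=0, p_{-1}=1, q_{-2}=1, q_{-1}=0:
  i=0: a_0=4, p_0 = 4*1 + 0 = 4, q_0 = 4*0 + 1 = 1.
  i=1: a_1=1, p_1 = 1*4 + 1 = 5, q_1 = 1*1 + 0 = 1.
  i=2: a_2=5, p_2 = 5*5 + 4 = 29, q_2 = 5*1 + 1 = 6.
  i=3: a_3=4, p_3 = 4*29 + 5 = 121, q_3 = 4*6 + 1 = 25.

4/1, 5/1, 29/6, 121/25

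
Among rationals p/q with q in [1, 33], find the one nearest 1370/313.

35/8

Expand x = 1370/313 as a continued fraction with the Euclidean algorithm:
  1370 = 4*313 + 118, so a_0 = 4.
  313 = 2*118 + 77, so a_1 = 2.
  118 = 1*77 + 41, so a_2 = 1.
  77 = 1*41 + 36, so a_3 = 1.
  41 = 1*36 + 5, so a_4 = 1.
  36 = 7*5 + 1, so a_5 = 7.
  5 = 5*1 + 0, so a_6 = 5.
so x = [4; 2, 1, 1, 1, 7, 5].
Convergents (p_i = a_i*p_{i-1} + p_{i-2}, q_i = a_i*q_{i-1} + q_{i-2} with p_{-2}=0, p_{-1}=1, q_{-2}=1, q_{-1}=0), until the denominator exceeds 33:
  i=0: a_0=4, p_0 = 4*1 + 0 = 4, q_0 = 4*0 + 1 = 1.
  i=1: a_1=2, p_1 = 2*4 + 1 = 9, q_1 = 2*1 + 0 = 2.
  i=2: a_2=1, p_2 = 1*9 + 4 = 13, q_2 = 1*2 + 1 = 3.
  i=3: a_3=1, p_3 = 1*13 + 9 = 22, q_3 = 1*3 + 2 = 5.
  i=4: a_4=1, p_4 = 1*22 + 13 = 35, q_4 = 1*5 + 3 = 8.
  i=5: a_5=7, p_5 = 7*35 + 22 = 267, q_5 = 7*8 + 5 = 61.
q_5 = 61 > 33, so the last convergent with denominator <= 33 is p_4/q_4 = 35/8.
The closest fraction with denominator <= 33 is either p_4/q_4 or the intermediate fraction (k*p_4 + p_3)/(k*q_4 + q_3) with the largest k >= 1 whose denominator stays <= 33; these approach x as k grows, and every other convergent or intermediate fraction in range is farther away.
Largest k: floor((33 - q_3)/q_4) = floor((33 - 5)/8) = 3.
That gives (3*35 + 22)/(3*8 + 5) = 127/29.
Compare the errors: |x - 35/8| = |1370*8 - 35*313|/(313*8) = 5/2504, and |x - 127/29| = |1370*29 - 127*313|/(313*29) = 21/9077.
Cross-multiplying, 5*9077 = 45385 < 52584 = 21*2504, so 5/2504 is smaller: the convergent 35/8 is closer to x than 127/29.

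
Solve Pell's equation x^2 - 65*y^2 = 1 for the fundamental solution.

(x, y) = (129, 16)

First expand sqrt(65) as a continued fraction. With x_i = (sqrt(65) + m_i)/d_i and (m_0, d_0) = (0, 1): a_0 = floor(sqrt(65)) = 8, since 8^2 = 64 <= 65 < 81 = 9^2.
Iterate m_{i+1} = d_i*a_i - m_i, d_{i+1} = (65 - m_{i+1}^2)/d_i, a_{i+1} = floor((a_0 + m_{i+1})/d_{i+1}):
  m_1 = 1*8 - 0 = 8, d_1 = (65 - 8^2)/1 = 1/1 = 1, a_1 = floor((8 + 8)/1) = 16.
  m_2 = 1*16 - 8 = 8, d_2 = (65 - 8^2)/1 = 1/1 = 1: (m_2, d_2) = (m_1, d_1) = (8, 1), so from here the quotient a_1 repeats; the period length is 1.
So sqrt(65) = [8; (16)] with period length k = 1.
k is odd, so (p_{k-1}, q_{k-1}) only solves x^2 - 65y^2 = -1 and the fundamental solution of x^2 - 65y^2 = 1 is (p_{2k-1}, q_{2k-1}) = (p_1, q_1); compute convergents through index 1, running through the period twice.
Convergents (p_i = a_i*p_{i-1} + p_{i-2}, q_i = a_i*q_{i-1} + q_{i-2} with p_{-2}=0, p_{-1}=1, q_{-2}=1, q_{-1}=0):
  i=0: a_0=8, p_0 = 8*1 + 0 = 8, q_0 = 8*0 + 1 = 1.
  i=1: a_1=16, p_1 = 16*8 + 1 = 129, q_1 = 16*1 + 0 = 16.
Indeed p_0^2 - 65*q_0^2 = 64 - 65 = -1, not +1.
Check: 129^2 - 65*16^2 = 16641 - 16640 = 1, so (x, y) = (129, 16) solves the equation, and by the theorem it is the least positive solution.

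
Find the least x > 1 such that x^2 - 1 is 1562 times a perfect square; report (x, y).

(x, y) = (1813197, 45878)

First expand sqrt(1562) as a continued fraction. With x_i = (sqrt(1562) + m_i)/d_i and (m_0, d_0) = (0, 1): a_0 = floor(sqrt(1562)) = 39, since 39^2 = 1521 <= 1562 < 1600 = 40^2.
Iterate m_{i+1} = d_i*a_i - m_i, d_{i+1} = (1562 - m_{i+1}^2)/d_i, a_{i+1} = floor((a_0 + m_{i+1})/d_{i+1}):
  m_1 = 1*39 - 0 = 39, d_1 = (1562 - 39^2)/1 = 41/1 = 41, a_1 = floor((39 + 39)/41) = 1.
  m_2 = 41*1 - 39 = 2, d_2 = (1562 - 2^2)/41 = 1558/41 = 38, a_2 = floor((39 + 2)/38) = 1.
  m_3 = 38*1 - 2 = 36, d_3 = (1562 - 36^2)/38 = 266/38 = 7, a_3 = floor((39 + 36)/7) = 10.
  m_4 = 7*10 - 36 = 34, d_4 = (1562 - 34^2)/7 = 406/7 = 58, a_4 = floor((39 + 34)/58) = 1.
  m_5 = 58*1 - 34 = 24, d_5 = (1562 - 24^2)/58 = 986/58 = 17, a_5 = floor((39 + 24)/17) = 3.
  m_6 = 17*3 - 24 = 27, d_6 = (1562 - 27^2)/17 = 833/17 = 49, a_6 = floor((39 + 27)/49) = 1.
  m_7 = 49*1 - 27 = 22, d_7 = (1562 - 22^2)/49 = 1078/49 = 22, a_7 = floor((39 + 22)/22) = 2.
  m_8 = 22*2 - 22 = 22, d_8 = (1562 - 22^2)/22 = 1078/22 = 49, a_8 = floor((39 + 22)/49) = 1.
  m_9 = 49*1 - 22 = 27, d_9 = (1562 - 27^2)/49 = 833/49 = 17, a_9 = floor((39 + 27)/17) = 3.
  m_10 = 17*3 - 27 = 24, d_10 = (1562 - 24^2)/17 = 986/17 = 58, a_10 = floor((39 + 24)/58) = 1.
  m_11 = 58*1 - 24 = 34, d_11 = (1562 - 34^2)/58 = 406/58 = 7, a_11 = floor((39 + 34)/7) = 10.
  m_12 = 7*10 - 34 = 36, d_12 = (1562 - 36^2)/7 = 266/7 = 38, a_12 = floor((39 + 36)/38) = 1.
  m_13 = 38*1 - 36 = 2, d_13 = (1562 - 2^2)/38 = 1558/38 = 41, a_13 = floor((39 + 2)/41) = 1.
  m_14 = 41*1 - 2 = 39, d_14 = (1562 - 39^2)/41 = 41/41 = 1, a_14 = floor((39 + 39)/1) = 78.
  m_15 = 1*78 - 39 = 39, d_15 = (1562 - 39^2)/1 = 41/1 = 41: (m_15, d_15) = (m_1, d_1) = (39, 41), so from here the quotients repeat a_1, ..., a_14; the period length is 14.
So sqrt(1562) = [39; (1, 1, 10, 1, 3, 1, 2, 1, 3, 1, 10, 1, 1, 78)] with period length k = 14.
k is even, so the fundamental solution of x^2 - 1562y^2 = 1 is (p_{k-1}, q_{k-1}) = (p_13, q_13); compute convergents through index 13.
Convergents (p_i = a_i*p_{i-1} + p_{i-2}, q_i = a_i*q_{i-1} + q_{i-2} with p_{-2}=0, p_{-1}=1, q_{-2}=1, q_{-1}=0):
  i=0: a_0=39, p_0 = 39*1 + 0 = 39, q_0 = 39*0 + 1 = 1.
  i=1: a_1=1, p_1 = 1*39 + 1 = 40, q_1 = 1*1 + 0 = 1.
  i=2: a_2=1, p_2 = 1*40 + 39 = 79, q_2 = 1*1 + 1 = 2.
  i=3: a_3=10, p_3 = 10*79 + 40 = 830, q_3 = 10*2 + 1 = 21.
  i=4: a_4=1, p_4 = 1*830 + 79 = 909, q_4 = 1*21 + 2 = 23.
  i=5: a_5=3, p_5 = 3*909 + 830 = 3557, q_5 = 3*23 + 21 = 90.
  i=6: a_6=1, p_6 = 1*3557 + 909 = 4466, q_6 = 1*90 + 23 = 113.
  i=7: a_7=2, p_7 = 2*4466 + 3557 = 12489, q_7 = 2*113 + 90 = 316.
  i=8: a_8=1, p_8 = 1*12489 + 4466 = 16955, q_8 = 1*316 + 113 = 429.
  i=9: a_9=3, p_9 = 3*16955 + 12489 = 63354, q_9 = 3*429 + 316 = 1603.
  i=10: a_10=1, p_10 = 1*63354 + 16955 = 80309, q_10 = 1*1603 + 429 = 2032.
  i=11: a_11=10, p_11 = 10*80309 + 63354 = 866444, q_11 = 10*2032 + 1603 = 21923.
  i=12: a_12=1, p_12 = 1*866444 + 80309 = 946753, q_12 = 1*21923 + 2032 = 23955.
  i=13: a_13=1, p_13 = 1*946753 + 866444 = 1813197, q_13 = 1*23955 + 21923 = 45878.
Check: 1813197^2 - 1562*45878^2 = 3287683360809 - 3287683360808 = 1, so (x, y) = (1813197, 45878) solves the equation, and by the theorem it is the least positive solution.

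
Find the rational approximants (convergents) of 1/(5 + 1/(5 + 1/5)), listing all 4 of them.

0/1, 1/5, 5/26, 26/135

Using the convergent recurrence p_i = a_i*p_{i-1} + p_{i-2}, q_i = a_i*q_{i-1} + q_{i-2} with p_{-2}=0, p_{-1}=1, q_{-2}=1, q_{-1}=0:
  i=0: a_0=0, p_0 = 0*1 + 0 = 0, q_0 = 0*0 + 1 = 1.
  i=1: a_1=5, p_1 = 5*0 + 1 = 1, q_1 = 5*1 + 0 = 5.
  i=2: a_2=5, p_2 = 5*1 + 0 = 5, q_2 = 5*5 + 1 = 26.
  i=3: a_3=5, p_3 = 5*5 + 1 = 26, q_3 = 5*26 + 5 = 135.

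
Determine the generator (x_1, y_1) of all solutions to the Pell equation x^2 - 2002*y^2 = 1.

(x, y) = (11325887, 253128)

First expand sqrt(2002) as a continued fraction. With x_i = (sqrt(2002) + m_i)/d_i and (m_0, d_0) = (0, 1): a_0 = floor(sqrt(2002)) = 44, since 44^2 = 1936 <= 2002 < 2025 = 45^2.
Iterate m_{i+1} = d_i*a_i - m_i, d_{i+1} = (2002 - m_{i+1}^2)/d_i, a_{i+1} = floor((a_0 + m_{i+1})/d_{i+1}):
  m_1 = 1*44 - 0 = 44, d_1 = (2002 - 44^2)/1 = 66/1 = 66, a_1 = floor((44 + 44)/66) = 1.
  m_2 = 66*1 - 44 = 22, d_2 = (2002 - 22^2)/66 = 1518/66 = 23, a_2 = floor((44 + 22)/23) = 2.
  m_3 = 23*2 - 22 = 24, d_3 = (2002 - 24^2)/23 = 1426/23 = 62, a_3 = floor((44 + 24)/62) = 1.
  m_4 = 62*1 - 24 = 38, d_4 = (2002 - 38^2)/62 = 558/62 = 9, a_4 = floor((44 + 38)/9) = 9.
  m_5 = 9*9 - 38 = 43, d_5 = (2002 - 43^2)/9 = 153/9 = 17, a_5 = floor((44 + 43)/17) = 5.
  m_6 = 17*5 - 43 = 42, d_6 = (2002 - 42^2)/17 = 238/17 = 14, a_6 = floor((44 + 42)/14) = 6.
  m_7 = 14*6 - 42 = 42, d_7 = (2002 - 42^2)/14 = 238/14 = 17, a_7 = floor((44 + 42)/17) = 5.
  m_8 = 17*5 - 42 = 43, d_8 = (2002 - 43^2)/17 = 153/17 = 9, a_8 = floor((44 + 43)/9) = 9.
  m_9 = 9*9 - 43 = 38, d_9 = (2002 - 38^2)/9 = 558/9 = 62, a_9 = floor((44 + 38)/62) = 1.
  m_10 = 62*1 - 38 = 24, d_10 = (2002 - 24^2)/62 = 1426/62 = 23, a_10 = floor((44 + 24)/23) = 2.
  m_11 = 23*2 - 24 = 22, d_11 = (2002 - 22^2)/23 = 1518/23 = 66, a_11 = floor((44 + 22)/66) = 1.
  m_12 = 66*1 - 22 = 44, d_12 = (2002 - 44^2)/66 = 66/66 = 1, a_12 = floor((44 + 44)/1) = 88.
  m_13 = 1*88 - 44 = 44, d_13 = (2002 - 44^2)/1 = 66/1 = 66: (m_13, d_13) = (m_1, d_1) = (44, 66), so from here the quotients repeat a_1, ..., a_12; the period length is 12.
So sqrt(2002) = [44; (1, 2, 1, 9, 5, 6, 5, 9, 1, 2, 1, 88)] with period length k = 12.
k is even, so the fundamental solution of x^2 - 2002y^2 = 1 is (p_{k-1}, q_{k-1}) = (p_11, q_11); compute convergents through index 11.
Convergents (p_i = a_i*p_{i-1} + p_{i-2}, q_i = a_i*q_{i-1} + q_{i-2} with p_{-2}=0, p_{-1}=1, q_{-2}=1, q_{-1}=0):
  i=0: a_0=44, p_0 = 44*1 + 0 = 44, q_0 = 44*0 + 1 = 1.
  i=1: a_1=1, p_1 = 1*44 + 1 = 45, q_1 = 1*1 + 0 = 1.
  i=2: a_2=2, p_2 = 2*45 + 44 = 134, q_2 = 2*1 + 1 = 3.
  i=3: a_3=1, p_3 = 1*134 + 45 = 179, q_3 = 1*3 + 1 = 4.
  i=4: a_4=9, p_4 = 9*179 + 134 = 1745, q_4 = 9*4 + 3 = 39.
  i=5: a_5=5, p_5 = 5*1745 + 179 = 8904, q_5 = 5*39 + 4 = 199.
  i=6: a_6=6, p_6 = 6*8904 + 1745 = 55169, q_6 = 6*199 + 39 = 1233.
  i=7: a_7=5, p_7 = 5*55169 + 8904 = 284749, q_7 = 5*1233 + 199 = 6364.
  i=8: a_8=9, p_8 = 9*284749 + 55169 = 2617910, q_8 = 9*6364 + 1233 = 58509.
  i=9: a_9=1, p_9 = 1*2617910 + 284749 = 2902659, q_9 = 1*58509 + 6364 = 64873.
  i=10: a_10=2, p_10 = 2*2902659 + 2617910 = 8423228, q_10 = 2*64873 + 58509 = 188255.
  i=11: a_11=1, p_11 = 1*8423228 + 2902659 = 11325887, q_11 = 1*188255 + 64873 = 253128.
Check: 11325887^2 - 2002*253128^2 = 128275716336769 - 128275716336768 = 1, so (x, y) = (11325887, 253128) solves the equation, and by the theorem it is the least positive solution.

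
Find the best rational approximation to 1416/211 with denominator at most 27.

Expand x = 1416/211 as a continued fraction with the Euclidean algorithm:
  1416 = 6*211 + 150, so a_0 = 6.
  211 = 1*150 + 61, so a_1 = 1.
  150 = 2*61 + 28, so a_2 = 2.
  61 = 2*28 + 5, so a_3 = 2.
  28 = 5*5 + 3, so a_4 = 5.
  5 = 1*3 + 2, so a_5 = 1.
  3 = 1*2 + 1, so a_6 = 1.
  2 = 2*1 + 0, so a_7 = 2.
so x = [6; 1, 2, 2, 5, 1, 1, 2].
Convergents (p_i = a_i*p_{i-1} + p_{i-2}, q_i = a_i*q_{i-1} + q_{i-2} with p_{-2}=0, p_{-1}=1, q_{-2}=1, q_{-1}=0), until the denominator exceeds 27:
  i=0: a_0=6, p_0 = 6*1 + 0 = 6, q_0 = 6*0 + 1 = 1.
  i=1: a_1=1, p_1 = 1*6 + 1 = 7, q_1 = 1*1 + 0 = 1.
  i=2: a_2=2, p_2 = 2*7 + 6 = 20, q_2 = 2*1 + 1 = 3.
  i=3: a_3=2, p_3 = 2*20 + 7 = 47, q_3 = 2*3 + 1 = 7.
  i=4: a_4=5, p_4 = 5*47 + 20 = 255, q_4 = 5*7 + 3 = 38.
q_4 = 38 > 27, so the last convergent with denominator <= 27 is p_3/q_3 = 47/7.
The closest fraction with denominator <= 27 is either p_3/q_3 or the intermediate fraction (k*p_3 + p_2)/(k*q_3 + q_2) with the largest k >= 1 whose denominator stays <= 27; these approach x as k grows, and every other convergent or intermediate fraction in range is farther away.
Largest k: floor((27 - q_2)/q_3) = floor((27 - 3)/7) = 3.
That gives (3*47 + 20)/(3*7 + 3) = 161/24.
Compare the errors: |x - 47/7| = |1416*7 - 47*211|/(211*7) = 5/1477, and |x - 161/24| = |1416*24 - 161*211|/(211*24) = 13/5064.
Cross-multiplying, 13*1477 = 19201 < 25320 = 5*5064, so 13/5064 is smaller: the intermediate fraction 161/24 is closer to x than 47/7.

161/24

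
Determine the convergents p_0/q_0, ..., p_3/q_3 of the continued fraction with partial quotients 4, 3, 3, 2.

Using the convergent recurrence p_i = a_i*p_{i-1} + p_{i-2}, q_i = a_i*q_{i-1} + q_{i-2} with p_{-2}=0, p_{-1}=1, q_{-2}=1, q_{-1}=0:
  i=0: a_0=4, p_0 = 4*1 + 0 = 4, q_0 = 4*0 + 1 = 1.
  i=1: a_1=3, p_1 = 3*4 + 1 = 13, q_1 = 3*1 + 0 = 3.
  i=2: a_2=3, p_2 = 3*13 + 4 = 43, q_2 = 3*3 + 1 = 10.
  i=3: a_3=2, p_3 = 2*43 + 13 = 99, q_3 = 2*10 + 3 = 23.

4/1, 13/3, 43/10, 99/23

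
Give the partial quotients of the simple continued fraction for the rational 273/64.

Run the Euclidean algorithm on 273 and 64; the successive quotients are the partial quotients a_0, a_1, ... (each step inverts the fractional part left over by the previous one):
  273 = 4*64 + 17, so a_0 = 4.
  64 = 3*17 + 13, so a_1 = 3.
  17 = 1*13 + 4, so a_2 = 1.
  13 = 3*4 + 1, so a_3 = 3.
  4 = 4*1 + 0, so a_4 = 4.
The remainder reaches 0 after 5 divisions, so the expansion has 5 partial quotients, read off in order.

[4; 3, 1, 3, 4]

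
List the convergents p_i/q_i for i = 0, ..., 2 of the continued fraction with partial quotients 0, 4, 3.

0/1, 1/4, 3/13

Using the convergent recurrence p_i = a_i*p_{i-1} + p_{i-2}, q_i = a_i*q_{i-1} + q_{i-2} with p_{-2}=0, p_{-1}=1, q_{-2}=1, q_{-1}=0:
  i=0: a_0=0, p_0 = 0*1 + 0 = 0, q_0 = 0*0 + 1 = 1.
  i=1: a_1=4, p_1 = 4*0 + 1 = 1, q_1 = 4*1 + 0 = 4.
  i=2: a_2=3, p_2 = 3*1 + 0 = 3, q_2 = 3*4 + 1 = 13.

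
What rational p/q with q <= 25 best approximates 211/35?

151/25

Expand x = 211/35 as a continued fraction with the Euclidean algorithm:
  211 = 6*35 + 1, so a_0 = 6.
  35 = 35*1 + 0, so a_1 = 35.
so x = [6; 35].
Convergents (p_i = a_i*p_{i-1} + p_{i-2}, q_i = a_i*q_{i-1} + q_{i-2} with p_{-2}=0, p_{-1}=1, q_{-2}=1, q_{-1}=0), until the denominator exceeds 25:
  i=0: a_0=6, p_0 = 6*1 + 0 = 6, q_0 = 6*0 + 1 = 1.
  i=1: a_1=35, p_1 = 35*6 + 1 = 211, q_1 = 35*1 + 0 = 35.
q_1 = 35 > 25, so the last convergent with denominator <= 25 is p_0/q_0 = 6/1.
The closest fraction with denominator <= 25 is either p_0/q_0 or the intermediate fraction (k*p_0 + p_{-1})/(k*q_0 + q_{-1}) with the largest k >= 1 whose denominator stays <= 25; these approach x as k grows, and every other convergent or intermediate fraction in range is farther away.
Largest k: floor((25 - q_{-1})/q_0) = floor((25 - 0)/1) = 25 (using the seeds p_{-1} = 1, q_{-1} = 0).
That gives (25*6 + 1)/(25*1 + 0) = 151/25.
Compare the errors: |x - 6/1| = |211*1 - 6*35|/(35*1) = 1/35, and |x - 151/25| = |211*25 - 151*35|/(35*25) = 10/875.
Cross-multiplying, 10*35 = 350 < 875 = 1*875, so 10/875 is smaller: the intermediate fraction 151/25 is closer to x than 6/1.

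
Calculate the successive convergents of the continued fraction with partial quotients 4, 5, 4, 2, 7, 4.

4/1, 21/5, 88/21, 197/47, 1467/350, 6065/1447

Using the convergent recurrence p_i = a_i*p_{i-1} + p_{i-2}, q_i = a_i*q_{i-1} + q_{i-2} with p_{-2}=0, p_{-1}=1, q_{-2}=1, q_{-1}=0:
  i=0: a_0=4, p_0 = 4*1 + 0 = 4, q_0 = 4*0 + 1 = 1.
  i=1: a_1=5, p_1 = 5*4 + 1 = 21, q_1 = 5*1 + 0 = 5.
  i=2: a_2=4, p_2 = 4*21 + 4 = 88, q_2 = 4*5 + 1 = 21.
  i=3: a_3=2, p_3 = 2*88 + 21 = 197, q_3 = 2*21 + 5 = 47.
  i=4: a_4=7, p_4 = 7*197 + 88 = 1467, q_4 = 7*47 + 21 = 350.
  i=5: a_5=4, p_5 = 4*1467 + 197 = 6065, q_5 = 4*350 + 47 = 1447.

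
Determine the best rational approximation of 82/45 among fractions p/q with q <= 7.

Expand x = 82/45 as a continued fraction with the Euclidean algorithm:
  82 = 1*45 + 37, so a_0 = 1.
  45 = 1*37 + 8, so a_1 = 1.
  37 = 4*8 + 5, so a_2 = 4.
  8 = 1*5 + 3, so a_3 = 1.
  5 = 1*3 + 2, so a_4 = 1.
  3 = 1*2 + 1, so a_5 = 1.
  2 = 2*1 + 0, so a_6 = 2.
so x = [1; 1, 4, 1, 1, 1, 2].
Convergents (p_i = a_i*p_{i-1} + p_{i-2}, q_i = a_i*q_{i-1} + q_{i-2} with p_{-2}=0, p_{-1}=1, q_{-2}=1, q_{-1}=0), until the denominator exceeds 7:
  i=0: a_0=1, p_0 = 1*1 + 0 = 1, q_0 = 1*0 + 1 = 1.
  i=1: a_1=1, p_1 = 1*1 + 1 = 2, q_1 = 1*1 + 0 = 1.
  i=2: a_2=4, p_2 = 4*2 + 1 = 9, q_2 = 4*1 + 1 = 5.
  i=3: a_3=1, p_3 = 1*9 + 2 = 11, q_3 = 1*5 + 1 = 6.
  i=4: a_4=1, p_4 = 1*11 + 9 = 20, q_4 = 1*6 + 5 = 11.
q_4 = 11 > 7, so the last convergent with denominator <= 7 is p_3/q_3 = 11/6.
The closest fraction with denominator <= 7 is either p_3/q_3 or the intermediate fraction (k*p_3 + p_2)/(k*q_3 + q_2) with the largest k >= 1 whose denominator stays <= 7; these approach x as k grows, and every other convergent or intermediate fraction in range is farther away.
Largest k: floor((7 - q_2)/q_3) = floor((7 - 5)/6) = 0.
Since k = 0, no intermediate fraction beyond p_3/q_3 has denominator <= 7, so the convergent 11/6 is the closest (its error is |82*6 - 11*45|/(45*6) = 3/270).

11/6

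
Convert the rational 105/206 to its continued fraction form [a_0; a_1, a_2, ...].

[0; 1, 1, 25, 4]

Run the Euclidean algorithm on 105 and 206; the successive quotients are the partial quotients a_0, a_1, ... (each step inverts the fractional part left over by the previous one):
  105 = 0*206 + 105, so a_0 = 0.
  206 = 1*105 + 101, so a_1 = 1.
  105 = 1*101 + 4, so a_2 = 1.
  101 = 25*4 + 1, so a_3 = 25.
  4 = 4*1 + 0, so a_4 = 4.
The remainder reaches 0 after 5 divisions, so the expansion has 5 partial quotients, read off in order.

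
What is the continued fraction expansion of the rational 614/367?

Run the Euclidean algorithm on 614 and 367; the successive quotients are the partial quotients a_0, a_1, ... (each step inverts the fractional part left over by the previous one):
  614 = 1*367 + 247, so a_0 = 1.
  367 = 1*247 + 120, so a_1 = 1.
  247 = 2*120 + 7, so a_2 = 2.
  120 = 17*7 + 1, so a_3 = 17.
  7 = 7*1 + 0, so a_4 = 7.
The remainder reaches 0 after 5 divisions, so the expansion has 5 partial quotients, read off in order.

[1; 1, 2, 17, 7]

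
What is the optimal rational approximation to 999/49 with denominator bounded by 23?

367/18

Expand x = 999/49 as a continued fraction with the Euclidean algorithm:
  999 = 20*49 + 19, so a_0 = 20.
  49 = 2*19 + 11, so a_1 = 2.
  19 = 1*11 + 8, so a_2 = 1.
  11 = 1*8 + 3, so a_3 = 1.
  8 = 2*3 + 2, so a_4 = 2.
  3 = 1*2 + 1, so a_5 = 1.
  2 = 2*1 + 0, so a_6 = 2.
so x = [20; 2, 1, 1, 2, 1, 2].
Convergents (p_i = a_i*p_{i-1} + p_{i-2}, q_i = a_i*q_{i-1} + q_{i-2} with p_{-2}=0, p_{-1}=1, q_{-2}=1, q_{-1}=0), until the denominator exceeds 23:
  i=0: a_0=20, p_0 = 20*1 + 0 = 20, q_0 = 20*0 + 1 = 1.
  i=1: a_1=2, p_1 = 2*20 + 1 = 41, q_1 = 2*1 + 0 = 2.
  i=2: a_2=1, p_2 = 1*41 + 20 = 61, q_2 = 1*2 + 1 = 3.
  i=3: a_3=1, p_3 = 1*61 + 41 = 102, q_3 = 1*3 + 2 = 5.
  i=4: a_4=2, p_4 = 2*102 + 61 = 265, q_4 = 2*5 + 3 = 13.
  i=5: a_5=1, p_5 = 1*265 + 102 = 367, q_5 = 1*13 + 5 = 18.
  i=6: a_6=2, p_6 = 2*367 + 265 = 999, q_6 = 2*18 + 13 = 49.
q_6 = 49 > 23, so the last convergent with denominator <= 23 is p_5/q_5 = 367/18.
The closest fraction with denominator <= 23 is either p_5/q_5 or the intermediate fraction (k*p_5 + p_4)/(k*q_5 + q_4) with the largest k >= 1 whose denominator stays <= 23; these approach x as k grows, and every other convergent or intermediate fraction in range is farther away.
Largest k: floor((23 - q_4)/q_5) = floor((23 - 13)/18) = 0.
Since k = 0, no intermediate fraction beyond p_5/q_5 has denominator <= 23, so the convergent 367/18 is the closest (its error is |999*18 - 367*49|/(49*18) = 1/882).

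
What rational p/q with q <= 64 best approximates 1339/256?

Expand x = 1339/256 as a continued fraction with the Euclidean algorithm:
  1339 = 5*256 + 59, so a_0 = 5.
  256 = 4*59 + 20, so a_1 = 4.
  59 = 2*20 + 19, so a_2 = 2.
  20 = 1*19 + 1, so a_3 = 1.
  19 = 19*1 + 0, so a_4 = 19.
so x = [5; 4, 2, 1, 19].
Convergents (p_i = a_i*p_{i-1} + p_{i-2}, q_i = a_i*q_{i-1} + q_{i-2} with p_{-2}=0, p_{-1}=1, q_{-2}=1, q_{-1}=0), until the denominator exceeds 64:
  i=0: a_0=5, p_0 = 5*1 + 0 = 5, q_0 = 5*0 + 1 = 1.
  i=1: a_1=4, p_1 = 4*5 + 1 = 21, q_1 = 4*1 + 0 = 4.
  i=2: a_2=2, p_2 = 2*21 + 5 = 47, q_2 = 2*4 + 1 = 9.
  i=3: a_3=1, p_3 = 1*47 + 21 = 68, q_3 = 1*9 + 4 = 13.
  i=4: a_4=19, p_4 = 19*68 + 47 = 1339, q_4 = 19*13 + 9 = 256.
q_4 = 256 > 64, so the last convergent with denominator <= 64 is p_3/q_3 = 68/13.
The closest fraction with denominator <= 64 is either p_3/q_3 or the intermediate fraction (k*p_3 + p_2)/(k*q_3 + q_2) with the largest k >= 1 whose denominator stays <= 64; these approach x as k grows, and every other convergent or intermediate fraction in range is farther away.
Largest k: floor((64 - q_2)/q_3) = floor((64 - 9)/13) = 4.
That gives (4*68 + 47)/(4*13 + 9) = 319/61.
Compare the errors: |x - 68/13| = |1339*13 - 68*256|/(256*13) = 1/3328, and |x - 319/61| = |1339*61 - 319*256|/(256*61) = 15/15616.
Cross-multiplying, 1*15616 = 15616 < 49920 = 15*3328, so 1/3328 is smaller: the convergent 68/13 is closer to x than 319/61.

68/13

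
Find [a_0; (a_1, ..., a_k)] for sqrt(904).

[30; (15, 60)]

Write x_i = (sqrt(904) + m_i)/d_i with (m_0, d_0) = (0, 1). a_0 = floor(sqrt(904)) = 30, since 30^2 = 900 <= 904 < 961 = 31^2.
Iterate m_{i+1} = d_i*a_i - m_i, d_{i+1} = (904 - m_{i+1}^2)/d_i, a_{i+1} = floor((a_0 + m_{i+1})/d_{i+1}):
  m_1 = 1*30 - 0 = 30, d_1 = (904 - 30^2)/1 = 4/1 = 4, a_1 = floor((30 + 30)/4) = 15.
  m_2 = 4*15 - 30 = 30, d_2 = (904 - 30^2)/4 = 4/4 = 1, a_2 = floor((30 + 30)/1) = 60.
  m_3 = 1*60 - 30 = 30, d_3 = (904 - 30^2)/1 = 4/1 = 4: (m_3, d_3) = (m_1, d_1) = (30, 4), so from here the quotients repeat a_1, a_2; the period length is 2.
Hence the expansion of sqrt(904) is a_0 = 30 followed by the repeating block 15, 60 (period 2).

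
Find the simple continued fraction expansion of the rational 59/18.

Run the Euclidean algorithm on 59 and 18; the successive quotients are the partial quotients a_0, a_1, ... (each step inverts the fractional part left over by the previous one):
  59 = 3*18 + 5, so a_0 = 3.
  18 = 3*5 + 3, so a_1 = 3.
  5 = 1*3 + 2, so a_2 = 1.
  3 = 1*2 + 1, so a_3 = 1.
  2 = 2*1 + 0, so a_4 = 2.
The remainder reaches 0 after 5 divisions, so the expansion has 5 partial quotients, read off in order.

[3; 3, 1, 1, 2]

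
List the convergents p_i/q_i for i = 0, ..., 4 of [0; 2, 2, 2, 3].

Using the convergent recurrence p_i = a_i*p_{i-1} + p_{i-2}, q_i = a_i*q_{i-1} + q_{i-2} with p_{-2}=0, p_{-1}=1, q_{-2}=1, q_{-1}=0:
  i=0: a_0=0, p_0 = 0*1 + 0 = 0, q_0 = 0*0 + 1 = 1.
  i=1: a_1=2, p_1 = 2*0 + 1 = 1, q_1 = 2*1 + 0 = 2.
  i=2: a_2=2, p_2 = 2*1 + 0 = 2, q_2 = 2*2 + 1 = 5.
  i=3: a_3=2, p_3 = 2*2 + 1 = 5, q_3 = 2*5 + 2 = 12.
  i=4: a_4=3, p_4 = 3*5 + 2 = 17, q_4 = 3*12 + 5 = 41.

0/1, 1/2, 2/5, 5/12, 17/41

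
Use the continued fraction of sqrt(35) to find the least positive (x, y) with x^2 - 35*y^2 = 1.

(x, y) = (6, 1)

First expand sqrt(35) as a continued fraction. With x_i = (sqrt(35) + m_i)/d_i and (m_0, d_0) = (0, 1): a_0 = floor(sqrt(35)) = 5, since 5^2 = 25 <= 35 < 36 = 6^2.
Iterate m_{i+1} = d_i*a_i - m_i, d_{i+1} = (35 - m_{i+1}^2)/d_i, a_{i+1} = floor((a_0 + m_{i+1})/d_{i+1}):
  m_1 = 1*5 - 0 = 5, d_1 = (35 - 5^2)/1 = 10/1 = 10, a_1 = floor((5 + 5)/10) = 1.
  m_2 = 10*1 - 5 = 5, d_2 = (35 - 5^2)/10 = 10/10 = 1, a_2 = floor((5 + 5)/1) = 10.
  m_3 = 1*10 - 5 = 5, d_3 = (35 - 5^2)/1 = 10/1 = 10: (m_3, d_3) = (m_1, d_1) = (5, 10), so from here the quotients repeat a_1, a_2; the period length is 2.
So sqrt(35) = [5; (1, 10)] with period length k = 2.
k is even, so the fundamental solution of x^2 - 35y^2 = 1 is (p_{k-1}, q_{k-1}) = (p_1, q_1); compute convergents through index 1.
Convergents (p_i = a_i*p_{i-1} + p_{i-2}, q_i = a_i*q_{i-1} + q_{i-2} with p_{-2}=0, p_{-1}=1, q_{-2}=1, q_{-1}=0):
  i=0: a_0=5, p_0 = 5*1 + 0 = 5, q_0 = 5*0 + 1 = 1.
  i=1: a_1=1, p_1 = 1*5 + 1 = 6, q_1 = 1*1 + 0 = 1.
Check: 6^2 - 35*1^2 = 36 - 35 = 1, so (x, y) = (6, 1) solves the equation, and by the theorem it is the least positive solution.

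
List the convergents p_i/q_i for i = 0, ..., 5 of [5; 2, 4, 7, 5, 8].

Using the convergent recurrence p_i = a_i*p_{i-1} + p_{i-2}, q_i = a_i*q_{i-1} + q_{i-2} with p_{-2}=0, p_{-1}=1, q_{-2}=1, q_{-1}=0:
  i=0: a_0=5, p_0 = 5*1 + 0 = 5, q_0 = 5*0 + 1 = 1.
  i=1: a_1=2, p_1 = 2*5 + 1 = 11, q_1 = 2*1 + 0 = 2.
  i=2: a_2=4, p_2 = 4*11 + 5 = 49, q_2 = 4*2 + 1 = 9.
  i=3: a_3=7, p_3 = 7*49 + 11 = 354, q_3 = 7*9 + 2 = 65.
  i=4: a_4=5, p_4 = 5*354 + 49 = 1819, q_4 = 5*65 + 9 = 334.
  i=5: a_5=8, p_5 = 8*1819 + 354 = 14906, q_5 = 8*334 + 65 = 2737.

5/1, 11/2, 49/9, 354/65, 1819/334, 14906/2737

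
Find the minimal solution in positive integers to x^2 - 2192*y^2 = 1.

First expand sqrt(2192) as a continued fraction. With x_i = (sqrt(2192) + m_i)/d_i and (m_0, d_0) = (0, 1): a_0 = floor(sqrt(2192)) = 46, since 46^2 = 2116 <= 2192 < 2209 = 47^2.
Iterate m_{i+1} = d_i*a_i - m_i, d_{i+1} = (2192 - m_{i+1}^2)/d_i, a_{i+1} = floor((a_0 + m_{i+1})/d_{i+1}):
  m_1 = 1*46 - 0 = 46, d_1 = (2192 - 46^2)/1 = 76/1 = 76, a_1 = floor((46 + 46)/76) = 1.
  m_2 = 76*1 - 46 = 30, d_2 = (2192 - 30^2)/76 = 1292/76 = 17, a_2 = floor((46 + 30)/17) = 4.
  m_3 = 17*4 - 30 = 38, d_3 = (2192 - 38^2)/17 = 748/17 = 44, a_3 = floor((46 + 38)/44) = 1.
  m_4 = 44*1 - 38 = 6, d_4 = (2192 - 6^2)/44 = 2156/44 = 49, a_4 = floor((46 + 6)/49) = 1.
  m_5 = 49*1 - 6 = 43, d_5 = (2192 - 43^2)/49 = 343/49 = 7, a_5 = floor((46 + 43)/7) = 12.
  m_6 = 7*12 - 43 = 41, d_6 = (2192 - 41^2)/7 = 511/7 = 73, a_6 = floor((46 + 41)/73) = 1.
  m_7 = 73*1 - 41 = 32, d_7 = (2192 - 32^2)/73 = 1168/73 = 16, a_7 = floor((46 + 32)/16) = 4.
  m_8 = 16*4 - 32 = 32, d_8 = (2192 - 32^2)/16 = 1168/16 = 73, a_8 = floor((46 + 32)/73) = 1.
  m_9 = 73*1 - 32 = 41, d_9 = (2192 - 41^2)/73 = 511/73 = 7, a_9 = floor((46 + 41)/7) = 12.
  m_10 = 7*12 - 41 = 43, d_10 = (2192 - 43^2)/7 = 343/7 = 49, a_10 = floor((46 + 43)/49) = 1.
  m_11 = 49*1 - 43 = 6, d_11 = (2192 - 6^2)/49 = 2156/49 = 44, a_11 = floor((46 + 6)/44) = 1.
  m_12 = 44*1 - 6 = 38, d_12 = (2192 - 38^2)/44 = 748/44 = 17, a_12 = floor((46 + 38)/17) = 4.
  m_13 = 17*4 - 38 = 30, d_13 = (2192 - 30^2)/17 = 1292/17 = 76, a_13 = floor((46 + 30)/76) = 1.
  m_14 = 76*1 - 30 = 46, d_14 = (2192 - 46^2)/76 = 76/76 = 1, a_14 = floor((46 + 46)/1) = 92.
  m_15 = 1*92 - 46 = 46, d_15 = (2192 - 46^2)/1 = 76/1 = 76: (m_15, d_15) = (m_1, d_1) = (46, 76), so from here the quotients repeat a_1, ..., a_14; the period length is 14.
So sqrt(2192) = [46; (1, 4, 1, 1, 12, 1, 4, 1, 12, 1, 1, 4, 1, 92)] with period length k = 14.
k is even, so the fundamental solution of x^2 - 2192y^2 = 1 is (p_{k-1}, q_{k-1}) = (p_13, q_13); compute convergents through index 13.
Convergents (p_i = a_i*p_{i-1} + p_{i-2}, q_i = a_i*q_{i-1} + q_{i-2} with p_{-2}=0, p_{-1}=1, q_{-2}=1, q_{-1}=0):
  i=0: a_0=46, p_0 = 46*1 + 0 = 46, q_0 = 46*0 + 1 = 1.
  i=1: a_1=1, p_1 = 1*46 + 1 = 47, q_1 = 1*1 + 0 = 1.
  i=2: a_2=4, p_2 = 4*47 + 46 = 234, q_2 = 4*1 + 1 = 5.
  i=3: a_3=1, p_3 = 1*234 + 47 = 281, q_3 = 1*5 + 1 = 6.
  i=4: a_4=1, p_4 = 1*281 + 234 = 515, q_4 = 1*6 + 5 = 11.
  i=5: a_5=12, p_5 = 12*515 + 281 = 6461, q_5 = 12*11 + 6 = 138.
  i=6: a_6=1, p_6 = 1*6461 + 515 = 6976, q_6 = 1*138 + 11 = 149.
  i=7: a_7=4, p_7 = 4*6976 + 6461 = 34365, q_7 = 4*149 + 138 = 734.
  i=8: a_8=1, p_8 = 1*34365 + 6976 = 41341, q_8 = 1*734 + 149 = 883.
  i=9: a_9=12, p_9 = 12*41341 + 34365 = 530457, q_9 = 12*883 + 734 = 11330.
  i=10: a_10=1, p_10 = 1*530457 + 41341 = 571798, q_10 = 1*11330 + 883 = 12213.
  i=11: a_11=1, p_11 = 1*571798 + 530457 = 1102255, q_11 = 1*12213 + 11330 = 23543.
  i=12: a_12=4, p_12 = 4*1102255 + 571798 = 4980818, q_12 = 4*23543 + 12213 = 106385.
  i=13: a_13=1, p_13 = 1*4980818 + 1102255 = 6083073, q_13 = 1*106385 + 23543 = 129928.
Check: 6083073^2 - 2192*129928^2 = 37003777123329 - 37003777123328 = 1, so (x, y) = (6083073, 129928) solves the equation, and by the theorem it is the least positive solution.

(x, y) = (6083073, 129928)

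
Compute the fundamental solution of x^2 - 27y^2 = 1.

(x, y) = (26, 5)

First expand sqrt(27) as a continued fraction. With x_i = (sqrt(27) + m_i)/d_i and (m_0, d_0) = (0, 1): a_0 = floor(sqrt(27)) = 5, since 5^2 = 25 <= 27 < 36 = 6^2.
Iterate m_{i+1} = d_i*a_i - m_i, d_{i+1} = (27 - m_{i+1}^2)/d_i, a_{i+1} = floor((a_0 + m_{i+1})/d_{i+1}):
  m_1 = 1*5 - 0 = 5, d_1 = (27 - 5^2)/1 = 2/1 = 2, a_1 = floor((5 + 5)/2) = 5.
  m_2 = 2*5 - 5 = 5, d_2 = (27 - 5^2)/2 = 2/2 = 1, a_2 = floor((5 + 5)/1) = 10.
  m_3 = 1*10 - 5 = 5, d_3 = (27 - 5^2)/1 = 2/1 = 2: (m_3, d_3) = (m_1, d_1) = (5, 2), so from here the quotients repeat a_1, a_2; the period length is 2.
So sqrt(27) = [5; (5, 10)] with period length k = 2.
k is even, so the fundamental solution of x^2 - 27y^2 = 1 is (p_{k-1}, q_{k-1}) = (p_1, q_1); compute convergents through index 1.
Convergents (p_i = a_i*p_{i-1} + p_{i-2}, q_i = a_i*q_{i-1} + q_{i-2} with p_{-2}=0, p_{-1}=1, q_{-2}=1, q_{-1}=0):
  i=0: a_0=5, p_0 = 5*1 + 0 = 5, q_0 = 5*0 + 1 = 1.
  i=1: a_1=5, p_1 = 5*5 + 1 = 26, q_1 = 5*1 + 0 = 5.
Check: 26^2 - 27*5^2 = 676 - 675 = 1, so (x, y) = (26, 5) solves the equation, and by the theorem it is the least positive solution.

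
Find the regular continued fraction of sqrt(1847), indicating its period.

[42; (1, 41, 1, 84)]

Write x_i = (sqrt(1847) + m_i)/d_i with (m_0, d_0) = (0, 1). a_0 = floor(sqrt(1847)) = 42, since 42^2 = 1764 <= 1847 < 1849 = 43^2.
Iterate m_{i+1} = d_i*a_i - m_i, d_{i+1} = (1847 - m_{i+1}^2)/d_i, a_{i+1} = floor((a_0 + m_{i+1})/d_{i+1}):
  m_1 = 1*42 - 0 = 42, d_1 = (1847 - 42^2)/1 = 83/1 = 83, a_1 = floor((42 + 42)/83) = 1.
  m_2 = 83*1 - 42 = 41, d_2 = (1847 - 41^2)/83 = 166/83 = 2, a_2 = floor((42 + 41)/2) = 41.
  m_3 = 2*41 - 41 = 41, d_3 = (1847 - 41^2)/2 = 166/2 = 83, a_3 = floor((42 + 41)/83) = 1.
  m_4 = 83*1 - 41 = 42, d_4 = (1847 - 42^2)/83 = 83/83 = 1, a_4 = floor((42 + 42)/1) = 84.
  m_5 = 1*84 - 42 = 42, d_5 = (1847 - 42^2)/1 = 83/1 = 83: (m_5, d_5) = (m_1, d_1) = (42, 83), so from here the quotients repeat a_1, ..., a_4; the period length is 4.
Hence the expansion of sqrt(1847) is a_0 = 42 followed by the repeating block 1, 41, 1, 84 (period 4).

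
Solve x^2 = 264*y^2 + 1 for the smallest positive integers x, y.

(x, y) = (65, 4)

First expand sqrt(264) as a continued fraction. With x_i = (sqrt(264) + m_i)/d_i and (m_0, d_0) = (0, 1): a_0 = floor(sqrt(264)) = 16, since 16^2 = 256 <= 264 < 289 = 17^2.
Iterate m_{i+1} = d_i*a_i - m_i, d_{i+1} = (264 - m_{i+1}^2)/d_i, a_{i+1} = floor((a_0 + m_{i+1})/d_{i+1}):
  m_1 = 1*16 - 0 = 16, d_1 = (264 - 16^2)/1 = 8/1 = 8, a_1 = floor((16 + 16)/8) = 4.
  m_2 = 8*4 - 16 = 16, d_2 = (264 - 16^2)/8 = 8/8 = 1, a_2 = floor((16 + 16)/1) = 32.
  m_3 = 1*32 - 16 = 16, d_3 = (264 - 16^2)/1 = 8/1 = 8: (m_3, d_3) = (m_1, d_1) = (16, 8), so from here the quotients repeat a_1, a_2; the period length is 2.
So sqrt(264) = [16; (4, 32)] with period length k = 2.
k is even, so the fundamental solution of x^2 - 264y^2 = 1 is (p_{k-1}, q_{k-1}) = (p_1, q_1); compute convergents through index 1.
Convergents (p_i = a_i*p_{i-1} + p_{i-2}, q_i = a_i*q_{i-1} + q_{i-2} with p_{-2}=0, p_{-1}=1, q_{-2}=1, q_{-1}=0):
  i=0: a_0=16, p_0 = 16*1 + 0 = 16, q_0 = 16*0 + 1 = 1.
  i=1: a_1=4, p_1 = 4*16 + 1 = 65, q_1 = 4*1 + 0 = 4.
Check: 65^2 - 264*4^2 = 4225 - 4224 = 1, so (x, y) = (65, 4) solves the equation, and by the theorem it is the least positive solution.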